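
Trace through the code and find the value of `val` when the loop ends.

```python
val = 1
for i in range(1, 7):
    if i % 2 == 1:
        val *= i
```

Let's trace through this code step by step.

Initialize: val = 1
Entering loop: for i in range(1, 7):
After iteration 1: i = 1, val = 1
After iteration 2: i = 2, val = 1
After iteration 3: i = 3, val = 3
After iteration 4: i = 4, val = 3
After iteration 5: i = 5, val = 15
After iteration 6: i = 6, val = 15
Loop ends.

Final answer: 15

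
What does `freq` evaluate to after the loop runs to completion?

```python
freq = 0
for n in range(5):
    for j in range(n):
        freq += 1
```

Let's trace through this code step by step.

Initialize: freq = 0
Entering loop: for n in range(5):
After iteration 1: n = 0, freq = 0
After iteration 2: n = 1, freq = 1, j = 0
After iteration 3: n = 2, freq = 3, j = 1
After iteration 4: n = 3, freq = 6, j = 2
After iteration 5: n = 4, freq = 10, j = 3
Loop ends.

Final answer: 10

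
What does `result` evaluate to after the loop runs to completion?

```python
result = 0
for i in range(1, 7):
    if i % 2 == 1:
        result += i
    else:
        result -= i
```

Let's trace through this code step by step.

Initialize: result = 0
Entering loop: for i in range(1, 7):
After iteration 1: i = 1, result = 1
After iteration 2: i = 2, result = -1
After iteration 3: i = 3, result = 2
After iteration 4: i = 4, result = -2
After iteration 5: i = 5, result = 3
After iteration 6: i = 6, result = -3
Loop ends.

Final answer: -3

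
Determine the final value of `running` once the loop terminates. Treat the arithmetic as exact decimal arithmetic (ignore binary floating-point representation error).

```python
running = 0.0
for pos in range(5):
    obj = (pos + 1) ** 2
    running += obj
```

Let's trace through this code step by step.

Initialize: running = 0.0
Entering loop: for pos in range(5):
After iteration 1: pos = 0, running = 1.0, obj = 1
After iteration 2: pos = 1, running = 5.0, obj = 4
After iteration 3: pos = 2, running = 14.0, obj = 9
After iteration 4: pos = 3, running = 30.0, obj = 16
After iteration 5: pos = 4, running = 55.0, obj = 25
Loop ends.

Final answer: 55.0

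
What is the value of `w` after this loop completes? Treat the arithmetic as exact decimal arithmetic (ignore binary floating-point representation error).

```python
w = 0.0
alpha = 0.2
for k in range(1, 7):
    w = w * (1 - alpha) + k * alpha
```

Let's trace through this code step by step.

Initialize: w = 0.0
Initialize: alpha = 0.2
Entering loop: for k in range(1, 7):
After iteration 1: k = 1, w = 0.2
After iteration 2: k = 2, w = 0.56
After iteration 3: k = 3, w = 1.048
After iteration 4: k = 4, w = 1.6384
After iteration 5: k = 5, w = 2.31072
After iteration 6: k = 6, w = 3.048576
Loop ends.

Final answer: 3.048576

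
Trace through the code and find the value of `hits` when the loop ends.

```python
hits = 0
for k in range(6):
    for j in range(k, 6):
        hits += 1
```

Let's trace through this code step by step.

Initialize: hits = 0
Entering loop: for k in range(6):
After iteration 1: k = 0, hits = 6
After iteration 2: k = 1, hits = 11
After iteration 3: k = 2, hits = 15
After iteration 4: k = 3, hits = 18
After iteration 5: k = 4, hits = 20
After iteration 6: k = 5, hits = 21
Loop ends.

Final answer: 21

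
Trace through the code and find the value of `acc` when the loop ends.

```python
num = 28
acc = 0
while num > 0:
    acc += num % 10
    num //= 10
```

Let's trace through this code step by step.

Initialize: num = 28
Initialize: acc = 0
Entering loop: while num > 0:
After iteration 1: num = 2, acc = 8
After iteration 2: num = 0, acc = 10
Loop ends.

Final answer: 10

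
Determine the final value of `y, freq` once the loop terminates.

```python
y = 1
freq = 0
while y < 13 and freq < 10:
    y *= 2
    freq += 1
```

Let's trace through this code step by step.

Initialize: y = 1
Initialize: freq = 0
Entering loop: while y < 13 and freq < 10:
After iteration 1: y = 2, freq = 1
After iteration 2: y = 4, freq = 2
After iteration 3: y = 8, freq = 3
After iteration 4: y = 16, freq = 4
Loop ends.

Final answer: 16, 4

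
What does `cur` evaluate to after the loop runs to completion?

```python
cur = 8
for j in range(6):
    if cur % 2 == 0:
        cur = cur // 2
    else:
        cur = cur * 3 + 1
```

Let's trace through this code step by step.

Initialize: cur = 8
Entering loop: for j in range(6):
After iteration 1: j = 0, cur = 4
After iteration 2: j = 1, cur = 2
After iteration 3: j = 2, cur = 1
After iteration 4: j = 3, cur = 4
After iteration 5: j = 4, cur = 2
After iteration 6: j = 5, cur = 1
Loop ends.

Final answer: 1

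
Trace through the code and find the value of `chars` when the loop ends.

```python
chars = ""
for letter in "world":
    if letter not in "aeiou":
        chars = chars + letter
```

Let's trace through this code step by step.

Initialize: chars = ''
Entering loop: for letter in "world":
After iteration 1: letter = 'w', chars = 'w'
After iteration 2: letter = 'o', chars = 'w'
After iteration 3: letter = 'r', chars = 'wr'
After iteration 4: letter = 'l', chars = 'wrl'
After iteration 5: letter = 'd', chars = 'wrld'
Loop ends.

Final answer: 'wrld'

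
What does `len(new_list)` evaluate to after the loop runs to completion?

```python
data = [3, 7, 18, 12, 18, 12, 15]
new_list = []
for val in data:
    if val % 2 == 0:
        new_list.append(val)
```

Let's trace through this code step by step.

Initialize: data = [3, 7, 18, 12, 18, 12, 15]
Initialize: new_list = []
Entering loop: for val in data:
After iteration 1: val = 3, new_list = []
After iteration 2: val = 7, new_list = []
After iteration 3: val = 18, new_list = [18]
After iteration 4: val = 12, new_list = [18, 12]
After iteration 5: val = 18, new_list = [18, 12, 18]
After iteration 6: val = 12, new_list = [18, 12, 18, 12]
After iteration 7: val = 15, new_list = [18, 12, 18, 12]
Loop ends.
len(new_list) = 4

Final answer: 4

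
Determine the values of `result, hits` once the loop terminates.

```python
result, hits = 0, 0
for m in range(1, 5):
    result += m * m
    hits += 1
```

Let's trace through this code step by step.

Initialize: result = 0
Initialize: hits = 0
Entering loop: for m in range(1, 5):
After iteration 1: m = 1, result = 1, hits = 1
After iteration 2: m = 2, result = 5, hits = 2
After iteration 3: m = 3, result = 14, hits = 3
After iteration 4: m = 4, result = 30, hits = 4
Loop ends.

Final answer: 30, 4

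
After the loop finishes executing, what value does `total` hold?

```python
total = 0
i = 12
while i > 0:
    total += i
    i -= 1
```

Let's trace through this code step by step.

Initialize: total = 0
Initialize: i = 12
Entering loop: while i > 0:
After iteration 1: total = 12, i = 11
After iteration 2: total = 23, i = 10
After iteration 3: total = 33, i = 9
After iteration 4: total = 42, i = 8
After iteration 5: total = 50, i = 7
After iteration 6: total = 57, i = 6
After iteration 7: total = 63, i = 5
After iteration 8: total = 68, i = 4
After iteration 9: total = 72, i = 3
After iteration 10: total = 75, i = 2
After iteration 11: total = 77, i = 1
After iteration 12: total = 78, i = 0
Loop ends.

Final answer: 78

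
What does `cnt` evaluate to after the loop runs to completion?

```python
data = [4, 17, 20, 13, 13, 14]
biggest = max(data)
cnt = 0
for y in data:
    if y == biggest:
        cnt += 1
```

Let's trace through this code step by step.

Initialize: data = [4, 17, 20, 13, 13, 14]
Initialize: biggest = 20
Initialize: cnt = 0
Entering loop: for y in data:
After iteration 1: y = 4, cnt = 0
After iteration 2: y = 17, cnt = 0
After iteration 3: y = 20, cnt = 1
After iteration 4: y = 13, cnt = 1
After iteration 5: y = 13, cnt = 1
After iteration 6: y = 14, cnt = 1
Loop ends.

Final answer: 1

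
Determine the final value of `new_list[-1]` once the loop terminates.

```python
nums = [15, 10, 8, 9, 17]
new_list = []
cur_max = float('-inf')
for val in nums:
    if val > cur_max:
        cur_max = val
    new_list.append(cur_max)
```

Let's trace through this code step by step.

Initialize: nums = [15, 10, 8, 9, 17]
Initialize: new_list = []
Initialize: cur_max = -inf
Entering loop: for val in nums:
After iteration 1: val = 15, new_list = [15], cur_max = 15
After iteration 2: val = 10, new_list = [15, 15], cur_max = 15
After iteration 3: val = 8, new_list = [15, 15, 15], cur_max = 15
After iteration 4: val = 9, new_list = [15, 15, 15, 15], cur_max = 15
After iteration 5: val = 17, new_list = [15, 15, 15, 15, 17], cur_max = 17
Loop ends.
new_list[-1] = 17

Final answer: 17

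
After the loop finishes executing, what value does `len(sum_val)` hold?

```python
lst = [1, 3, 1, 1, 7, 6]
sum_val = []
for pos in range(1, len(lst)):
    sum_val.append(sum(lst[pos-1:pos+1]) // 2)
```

Let's trace through this code step by step.

Initialize: lst = [1, 3, 1, 1, 7, 6]
Initialize: sum_val = []
Entering loop: for pos in range(1, len(lst)):
After iteration 1: pos = 1, sum_val = [2]
After iteration 2: pos = 2, sum_val = [2, 2]
After iteration 3: pos = 3, sum_val = [2, 2, 1]
After iteration 4: pos = 4, sum_val = [2, 2, 1, 4]
After iteration 5: pos = 5, sum_val = [2, 2, 1, 4, 6]
Loop ends.
len(sum_val) = 5

Final answer: 5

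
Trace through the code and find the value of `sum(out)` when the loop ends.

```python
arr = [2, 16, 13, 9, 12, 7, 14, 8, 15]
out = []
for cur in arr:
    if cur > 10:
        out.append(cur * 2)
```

Let's trace through this code step by step.

Initialize: arr = [2, 16, 13, 9, 12, 7, 14, 8, 15]
Initialize: out = []
Entering loop: for cur in arr:
After iteration 1: cur = 2, out = []
After iteration 2: cur = 16, out = [32]
After iteration 3: cur = 13, out = [32, 26]
After iteration 4: cur = 9, out = [32, 26]
After iteration 5: cur = 12, out = [32, 26, 24]
After iteration 6: cur = 7, out = [32, 26, 24]
After iteration 7: cur = 14, out = [32, 26, 24, 28]
After iteration 8: cur = 8, out = [32, 26, 24, 28]
After iteration 9: cur = 15, out = [32, 26, 24, 28, 30]
Loop ends.
sum(out) = 140

Final answer: 140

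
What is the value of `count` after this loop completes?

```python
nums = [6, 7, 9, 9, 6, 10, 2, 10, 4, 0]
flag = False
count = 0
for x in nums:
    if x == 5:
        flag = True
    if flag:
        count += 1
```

Let's trace through this code step by step.

Initialize: nums = [6, 7, 9, 9, 6, 10, 2, 10, 4, 0]
Initialize: flag = False
Initialize: count = 0
Entering loop: for x in nums:
After iteration 1: x = 6, count = 0
After iteration 2: x = 7, count = 0
After iteration 3: x = 9, count = 0
After iteration 4: x = 9, count = 0
After iteration 5: x = 6, count = 0
After iteration 6: x = 10, count = 0
After iteration 7: x = 2, count = 0
After iteration 8: x = 10, count = 0
After iteration 9: x = 4, count = 0
After iteration 10: x = 0, count = 0
Loop ends.

Final answer: 0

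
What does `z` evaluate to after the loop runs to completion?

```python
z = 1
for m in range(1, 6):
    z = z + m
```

Let's trace through this code step by step.

Initialize: z = 1
Entering loop: for m in range(1, 6):
After iteration 1: m = 1, z = 2
After iteration 2: m = 2, z = 4
After iteration 3: m = 3, z = 7
After iteration 4: m = 4, z = 11
After iteration 5: m = 5, z = 16
Loop ends.

Final answer: 16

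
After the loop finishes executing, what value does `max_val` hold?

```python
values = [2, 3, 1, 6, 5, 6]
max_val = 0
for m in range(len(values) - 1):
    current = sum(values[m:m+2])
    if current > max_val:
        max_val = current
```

Let's trace through this code step by step.

Initialize: values = [2, 3, 1, 6, 5, 6]
Initialize: max_val = 0
Entering loop: for m in range(len(values) - 1):
After iteration 1: m = 0, max_val = 5, current = 5
After iteration 2: m = 1, max_val = 5, current = 4
After iteration 3: m = 2, max_val = 7, current = 7
After iteration 4: m = 3, max_val = 11, current = 11
After iteration 5: m = 4, max_val = 11, current = 11
Loop ends.

Final answer: 11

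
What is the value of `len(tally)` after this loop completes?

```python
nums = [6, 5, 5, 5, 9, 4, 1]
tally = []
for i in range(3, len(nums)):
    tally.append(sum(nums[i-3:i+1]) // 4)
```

Let's trace through this code step by step.

Initialize: nums = [6, 5, 5, 5, 9, 4, 1]
Initialize: tally = []
Entering loop: for i in range(3, len(nums)):
After iteration 1: i = 3, tally = [5]
After iteration 2: i = 4, tally = [5, 6]
After iteration 3: i = 5, tally = [5, 6, 5]
After iteration 4: i = 6, tally = [5, 6, 5, 4]
Loop ends.
len(tally) = 4

Final answer: 4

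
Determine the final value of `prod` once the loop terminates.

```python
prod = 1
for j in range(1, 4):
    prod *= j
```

Let's trace through this code step by step.

Initialize: prod = 1
Entering loop: for j in range(1, 4):
After iteration 1: j = 1, prod = 1
After iteration 2: j = 2, prod = 2
After iteration 3: j = 3, prod = 6
Loop ends.

Final answer: 6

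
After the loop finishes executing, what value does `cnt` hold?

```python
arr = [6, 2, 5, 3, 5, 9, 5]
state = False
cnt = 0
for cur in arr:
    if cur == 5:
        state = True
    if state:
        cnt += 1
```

Let's trace through this code step by step.

Initialize: arr = [6, 2, 5, 3, 5, 9, 5]
Initialize: state = False
Initialize: cnt = 0
Entering loop: for cur in arr:
After iteration 1: cur = 6, state = False, cnt = 0
After iteration 2: cur = 2, state = False, cnt = 0
After iteration 3: cur = 5, state = True, cnt = 1
After iteration 4: cur = 3, state = True, cnt = 2
After iteration 5: cur = 5, state = True, cnt = 3
After iteration 6: cur = 9, state = True, cnt = 4
After iteration 7: cur = 5, state = True, cnt = 5
Loop ends.

Final answer: 5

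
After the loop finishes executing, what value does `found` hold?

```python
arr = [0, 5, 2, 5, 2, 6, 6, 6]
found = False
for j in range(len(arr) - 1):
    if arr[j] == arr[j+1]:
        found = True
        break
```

Let's trace through this code step by step.

Initialize: arr = [0, 5, 2, 5, 2, 6, 6, 6]
Initialize: found = False
Entering loop: for j in range(len(arr) - 1):
After iteration 1: j = 0, found = False
After iteration 2: j = 1, found = False
After iteration 3: j = 2, found = False
After iteration 4: j = 3, found = False
After iteration 5: j = 4, found = False
After iteration 6: j = 5, found = True
Loop ends.

Final answer: True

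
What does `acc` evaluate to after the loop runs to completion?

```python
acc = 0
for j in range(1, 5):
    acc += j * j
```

Let's trace through this code step by step.

Initialize: acc = 0
Entering loop: for j in range(1, 5):
After iteration 1: j = 1, acc = 1
After iteration 2: j = 2, acc = 5
After iteration 3: j = 3, acc = 14
After iteration 4: j = 4, acc = 30
Loop ends.

Final answer: 30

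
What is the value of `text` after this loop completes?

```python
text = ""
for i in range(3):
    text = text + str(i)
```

Let's trace through this code step by step.

Initialize: text = ''
Entering loop: for i in range(3):
After iteration 1: i = 0, text = '0'
After iteration 2: i = 1, text = '01'
After iteration 3: i = 2, text = '012'
Loop ends.

Final answer: '012'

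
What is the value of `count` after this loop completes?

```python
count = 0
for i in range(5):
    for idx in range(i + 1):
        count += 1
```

Let's trace through this code step by step.

Initialize: count = 0
Entering loop: for i in range(5):
After iteration 1: i = 0, count = 1, idx = 0
After iteration 2: i = 1, count = 3, idx = 1
After iteration 3: i = 2, count = 6, idx = 2
After iteration 4: i = 3, count = 10, idx = 3
After iteration 5: i = 4, count = 15, idx = 4
Loop ends.

Final answer: 15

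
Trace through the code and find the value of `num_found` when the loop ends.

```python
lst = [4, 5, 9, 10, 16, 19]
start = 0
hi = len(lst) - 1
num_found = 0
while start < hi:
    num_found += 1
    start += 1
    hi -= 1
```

Let's trace through this code step by step.

Initialize: lst = [4, 5, 9, 10, 16, 19]
Initialize: start = 0
Initialize: hi = 5
Initialize: num_found = 0
Entering loop: while start < hi:
After iteration 1: start = 1, hi = 4, num_found = 1
After iteration 2: start = 2, hi = 3, num_found = 2
After iteration 3: start = 3, hi = 2, num_found = 3
Loop ends.

Final answer: 3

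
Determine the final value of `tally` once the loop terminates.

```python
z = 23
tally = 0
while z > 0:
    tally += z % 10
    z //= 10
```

Let's trace through this code step by step.

Initialize: z = 23
Initialize: tally = 0
Entering loop: while z > 0:
After iteration 1: z = 2, tally = 3
After iteration 2: z = 0, tally = 5
Loop ends.

Final answer: 5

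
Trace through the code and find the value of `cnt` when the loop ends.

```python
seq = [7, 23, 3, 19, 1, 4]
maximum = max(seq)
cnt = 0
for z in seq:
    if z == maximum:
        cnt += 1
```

Let's trace through this code step by step.

Initialize: seq = [7, 23, 3, 19, 1, 4]
Initialize: maximum = 23
Initialize: cnt = 0
Entering loop: for z in seq:
After iteration 1: z = 7, cnt = 0
After iteration 2: z = 23, cnt = 1
After iteration 3: z = 3, cnt = 1
After iteration 4: z = 19, cnt = 1
After iteration 5: z = 1, cnt = 1
After iteration 6: z = 4, cnt = 1
Loop ends.

Final answer: 1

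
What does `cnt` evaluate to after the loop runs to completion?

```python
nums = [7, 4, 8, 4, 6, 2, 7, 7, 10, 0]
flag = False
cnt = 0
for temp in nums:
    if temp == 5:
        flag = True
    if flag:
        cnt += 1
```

Let's trace through this code step by step.

Initialize: nums = [7, 4, 8, 4, 6, 2, 7, 7, 10, 0]
Initialize: flag = False
Initialize: cnt = 0
Entering loop: for temp in nums:
After iteration 1: temp = 7, cnt = 0
After iteration 2: temp = 4, cnt = 0
After iteration 3: temp = 8, cnt = 0
After iteration 4: temp = 4, cnt = 0
After iteration 5: temp = 6, cnt = 0
After iteration 6: temp = 2, cnt = 0
After iteration 7: temp = 7, cnt = 0
After iteration 8: temp = 7, cnt = 0
After iteration 9: temp = 10, cnt = 0
After iteration 10: temp = 0, cnt = 0
Loop ends.

Final answer: 0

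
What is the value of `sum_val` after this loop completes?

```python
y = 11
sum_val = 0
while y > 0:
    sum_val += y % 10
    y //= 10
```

Let's trace through this code step by step.

Initialize: y = 11
Initialize: sum_val = 0
Entering loop: while y > 0:
After iteration 1: y = 1, sum_val = 1
After iteration 2: y = 0, sum_val = 2
Loop ends.

Final answer: 2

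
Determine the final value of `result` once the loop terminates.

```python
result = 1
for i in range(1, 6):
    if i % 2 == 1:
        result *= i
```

Let's trace through this code step by step.

Initialize: result = 1
Entering loop: for i in range(1, 6):
After iteration 1: i = 1, result = 1
After iteration 2: i = 2, result = 1
After iteration 3: i = 3, result = 3
After iteration 4: i = 4, result = 3
After iteration 5: i = 5, result = 15
Loop ends.

Final answer: 15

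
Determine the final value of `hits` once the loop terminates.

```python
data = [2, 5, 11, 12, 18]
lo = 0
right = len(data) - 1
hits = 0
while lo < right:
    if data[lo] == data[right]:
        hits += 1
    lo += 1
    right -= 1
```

Let's trace through this code step by step.

Initialize: data = [2, 5, 11, 12, 18]
Initialize: lo = 0
Initialize: right = 4
Initialize: hits = 0
Entering loop: while lo < right:
After iteration 1: lo = 1, right = 3, hits = 0
After iteration 2: lo = 2, right = 2, hits = 0
Loop ends.

Final answer: 0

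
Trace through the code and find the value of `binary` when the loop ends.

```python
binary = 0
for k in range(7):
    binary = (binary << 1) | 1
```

Let's trace through this code step by step.

Initialize: binary = 0
Entering loop: for k in range(7):
After iteration 1: k = 0, binary = 1
After iteration 2: k = 1, binary = 3
After iteration 3: k = 2, binary = 7
After iteration 4: k = 3, binary = 15
After iteration 5: k = 4, binary = 31
After iteration 6: k = 5, binary = 63
After iteration 7: k = 6, binary = 127
Loop ends.

Final answer: 127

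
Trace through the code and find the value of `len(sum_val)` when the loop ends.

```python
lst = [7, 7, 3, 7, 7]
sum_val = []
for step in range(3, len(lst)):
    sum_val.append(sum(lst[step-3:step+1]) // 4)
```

Let's trace through this code step by step.

Initialize: lst = [7, 7, 3, 7, 7]
Initialize: sum_val = []
Entering loop: for step in range(3, len(lst)):
After iteration 1: step = 3, sum_val = [6]
After iteration 2: step = 4, sum_val = [6, 6]
Loop ends.
len(sum_val) = 2

Final answer: 2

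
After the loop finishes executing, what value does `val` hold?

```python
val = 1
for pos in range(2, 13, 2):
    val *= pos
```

Let's trace through this code step by step.

Initialize: val = 1
Entering loop: for pos in range(2, 13, 2):
After iteration 1: pos = 2, val = 2
After iteration 2: pos = 4, val = 8
After iteration 3: pos = 6, val = 48
After iteration 4: pos = 8, val = 384
After iteration 5: pos = 10, val = 3840
After iteration 6: pos = 12, val = 46080
Loop ends.

Final answer: 46080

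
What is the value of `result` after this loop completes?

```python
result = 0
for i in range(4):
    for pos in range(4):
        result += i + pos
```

Let's trace through this code step by step.

Initialize: result = 0
Entering loop: for i in range(4):
After iteration 1: i = 0, result = 6
After iteration 2: i = 1, result = 16
After iteration 3: i = 2, result = 30
After iteration 4: i = 3, result = 48
Loop ends.

Final answer: 48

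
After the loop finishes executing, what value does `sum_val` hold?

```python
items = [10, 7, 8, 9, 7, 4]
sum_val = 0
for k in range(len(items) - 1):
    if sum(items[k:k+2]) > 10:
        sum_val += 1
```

Let's trace through this code step by step.

Initialize: items = [10, 7, 8, 9, 7, 4]
Initialize: sum_val = 0
Entering loop: for k in range(len(items) - 1):
After iteration 1: k = 0, sum_val = 1
After iteration 2: k = 1, sum_val = 2
After iteration 3: k = 2, sum_val = 3
After iteration 4: k = 3, sum_val = 4
After iteration 5: k = 4, sum_val = 5
Loop ends.

Final answer: 5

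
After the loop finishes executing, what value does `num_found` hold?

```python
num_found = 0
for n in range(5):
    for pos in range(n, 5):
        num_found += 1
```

Let's trace through this code step by step.

Initialize: num_found = 0
Entering loop: for n in range(5):
After iteration 1: n = 0, num_found = 5
After iteration 2: n = 1, num_found = 9
After iteration 3: n = 2, num_found = 12
After iteration 4: n = 3, num_found = 14
After iteration 5: n = 4, num_found = 15
Loop ends.

Final answer: 15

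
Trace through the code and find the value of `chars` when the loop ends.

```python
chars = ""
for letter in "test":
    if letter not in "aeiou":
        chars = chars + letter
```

Let's trace through this code step by step.

Initialize: chars = ''
Entering loop: for letter in "test":
After iteration 1: letter = 't', chars = 't'
After iteration 2: letter = 'e', chars = 't'
After iteration 3: letter = 's', chars = 'ts'
After iteration 4: letter = 't', chars = 'tst'
Loop ends.

Final answer: 'tst'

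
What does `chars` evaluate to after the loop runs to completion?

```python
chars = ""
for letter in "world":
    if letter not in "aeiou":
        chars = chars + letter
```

Let's trace through this code step by step.

Initialize: chars = ''
Entering loop: for letter in "world":
After iteration 1: letter = 'w', chars = 'w'
After iteration 2: letter = 'o', chars = 'w'
After iteration 3: letter = 'r', chars = 'wr'
After iteration 4: letter = 'l', chars = 'wrl'
After iteration 5: letter = 'd', chars = 'wrld'
Loop ends.

Final answer: 'wrld'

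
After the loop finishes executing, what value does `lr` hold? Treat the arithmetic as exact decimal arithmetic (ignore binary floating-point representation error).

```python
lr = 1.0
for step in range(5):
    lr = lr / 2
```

Let's trace through this code step by step.

Initialize: lr = 1.0
Entering loop: for step in range(5):
After iteration 1: step = 0, lr = 0.5
After iteration 2: step = 1, lr = 0.25
After iteration 3: step = 2, lr = 0.125
After iteration 4: step = 3, lr = 0.0625
After iteration 5: step = 4, lr = 0.03125
Loop ends.

Final answer: 0.03125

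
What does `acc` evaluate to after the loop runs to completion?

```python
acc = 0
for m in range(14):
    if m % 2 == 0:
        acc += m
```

Let's trace through this code step by step.

Initialize: acc = 0
Entering loop: for m in range(14):
After iteration 1: m = 0, acc = 0
After iteration 2: m = 1, acc = 0
After iteration 3: m = 2, acc = 2
After iteration 4: m = 3, acc = 2
After iteration 5: m = 4, acc = 6
After iteration 6: m = 5, acc = 6
After iteration 7: m = 6, acc = 12
After iteration 8: m = 7, acc = 12
After iteration 9: m = 8, acc = 20
After iteration 10: m = 9, acc = 20
After iteration 11: m = 10, acc = 30
After iteration 12: m = 11, acc = 30
After iteration 13: m = 12, acc = 42
After iteration 14: m = 13, acc = 42
Loop ends.

Final answer: 42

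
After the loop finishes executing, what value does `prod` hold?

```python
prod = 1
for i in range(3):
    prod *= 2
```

Let's trace through this code step by step.

Initialize: prod = 1
Entering loop: for i in range(3):
After iteration 1: i = 0, prod = 2
After iteration 2: i = 1, prod = 4
After iteration 3: i = 2, prod = 8
Loop ends.

Final answer: 8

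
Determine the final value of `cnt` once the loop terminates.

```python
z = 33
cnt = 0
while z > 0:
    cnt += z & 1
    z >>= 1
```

Let's trace through this code step by step.

Initialize: z = 33
Initialize: cnt = 0
Entering loop: while z > 0:
After iteration 1: z = 16, cnt = 1
After iteration 2: z = 8, cnt = 1
After iteration 3: z = 4, cnt = 1
After iteration 4: z = 2, cnt = 1
After iteration 5: z = 1, cnt = 1
After iteration 6: z = 0, cnt = 2
Loop ends.

Final answer: 2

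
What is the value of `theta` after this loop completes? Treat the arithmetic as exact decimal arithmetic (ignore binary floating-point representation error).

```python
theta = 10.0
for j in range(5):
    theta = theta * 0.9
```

Let's trace through this code step by step.

Initialize: theta = 10.0
Entering loop: for j in range(5):
After iteration 1: j = 0, theta = 9.0
After iteration 2: j = 1, theta = 8.1
After iteration 3: j = 2, theta = 7.29
After iteration 4: j = 3, theta = 6.561
After iteration 5: j = 4, theta = 5.9049
Loop ends.

Final answer: 5.9049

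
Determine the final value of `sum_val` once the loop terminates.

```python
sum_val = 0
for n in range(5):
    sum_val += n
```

Let's trace through this code step by step.

Initialize: sum_val = 0
Entering loop: for n in range(5):
After iteration 1: n = 0, sum_val = 0
After iteration 2: n = 1, sum_val = 1
After iteration 3: n = 2, sum_val = 3
After iteration 4: n = 3, sum_val = 6
After iteration 5: n = 4, sum_val = 10
Loop ends.

Final answer: 10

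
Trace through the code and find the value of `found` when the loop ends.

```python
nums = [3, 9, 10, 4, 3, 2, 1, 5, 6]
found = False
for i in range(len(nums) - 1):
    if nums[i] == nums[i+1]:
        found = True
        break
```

Let's trace through this code step by step.

Initialize: nums = [3, 9, 10, 4, 3, 2, 1, 5, 6]
Initialize: found = False
Entering loop: for i in range(len(nums) - 1):
After iteration 1: i = 0, found = False
After iteration 2: i = 1, found = False
After iteration 3: i = 2, found = False
After iteration 4: i = 3, found = False
After iteration 5: i = 4, found = False
After iteration 6: i = 5, found = False
After iteration 7: i = 6, found = False
After iteration 8: i = 7, found = False
Loop ends.

Final answer: False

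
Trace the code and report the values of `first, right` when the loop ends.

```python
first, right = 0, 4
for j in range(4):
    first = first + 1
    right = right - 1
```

Let's trace through this code step by step.

Initialize: first = 0
Initialize: right = 4
Entering loop: for j in range(4):
After iteration 1: j = 0, first = 1, right = 3
After iteration 2: j = 1, first = 2, right = 2
After iteration 3: j = 2, first = 3, right = 1
After iteration 4: j = 3, first = 4, right = 0
Loop ends.

Final answer: 4, 0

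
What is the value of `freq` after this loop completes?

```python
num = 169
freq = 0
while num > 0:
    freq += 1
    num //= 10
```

Let's trace through this code step by step.

Initialize: num = 169
Initialize: freq = 0
Entering loop: while num > 0:
After iteration 1: num = 16, freq = 1
After iteration 2: num = 1, freq = 2
After iteration 3: num = 0, freq = 3
Loop ends.

Final answer: 3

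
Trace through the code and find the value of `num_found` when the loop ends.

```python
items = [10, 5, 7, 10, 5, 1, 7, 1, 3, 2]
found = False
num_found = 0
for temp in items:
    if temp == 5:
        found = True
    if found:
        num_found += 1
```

Let's trace through this code step by step.

Initialize: items = [10, 5, 7, 10, 5, 1, 7, 1, 3, 2]
Initialize: found = False
Initialize: num_found = 0
Entering loop: for temp in items:
After iteration 1: temp = 10, found = False, num_found = 0
After iteration 2: temp = 5, found = True, num_found = 1
After iteration 3: temp = 7, found = True, num_found = 2
After iteration 4: temp = 10, found = True, num_found = 3
After iteration 5: temp = 5, found = True, num_found = 4
After iteration 6: temp = 1, found = True, num_found = 5
After iteration 7: temp = 7, found = True, num_found = 6
After iteration 8: temp = 1, found = True, num_found = 7
After iteration 9: temp = 3, found = True, num_found = 8
After iteration 10: temp = 2, found = True, num_found = 9
Loop ends.

Final answer: 9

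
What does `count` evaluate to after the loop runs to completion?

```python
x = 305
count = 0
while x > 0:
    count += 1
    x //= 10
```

Let's trace through this code step by step.

Initialize: x = 305
Initialize: count = 0
Entering loop: while x > 0:
After iteration 1: x = 30, count = 1
After iteration 2: x = 3, count = 2
After iteration 3: x = 0, count = 3
Loop ends.

Final answer: 3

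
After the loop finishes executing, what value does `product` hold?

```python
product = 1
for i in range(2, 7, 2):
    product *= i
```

Let's trace through this code step by step.

Initialize: product = 1
Entering loop: for i in range(2, 7, 2):
After iteration 1: i = 2, product = 2
After iteration 2: i = 4, product = 8
After iteration 3: i = 6, product = 48
Loop ends.

Final answer: 48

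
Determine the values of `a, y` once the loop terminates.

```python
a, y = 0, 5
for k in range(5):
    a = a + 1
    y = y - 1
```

Let's trace through this code step by step.

Initialize: a = 0
Initialize: y = 5
Entering loop: for k in range(5):
After iteration 1: k = 0, a = 1, y = 4
After iteration 2: k = 1, a = 2, y = 3
After iteration 3: k = 2, a = 3, y = 2
After iteration 4: k = 3, a = 4, y = 1
After iteration 5: k = 4, a = 5, y = 0
Loop ends.

Final answer: 5, 0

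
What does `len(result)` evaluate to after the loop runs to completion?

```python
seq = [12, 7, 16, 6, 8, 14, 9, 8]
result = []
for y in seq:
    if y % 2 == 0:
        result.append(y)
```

Let's trace through this code step by step.

Initialize: seq = [12, 7, 16, 6, 8, 14, 9, 8]
Initialize: result = []
Entering loop: for y in seq:
After iteration 1: y = 12, result = [12]
After iteration 2: y = 7, result = [12]
After iteration 3: y = 16, result = [12, 16]
After iteration 4: y = 6, result = [12, 16, 6]
After iteration 5: y = 8, result = [12, 16, 6, 8]
After iteration 6: y = 14, result = [12, 16, 6, 8, 14]
After iteration 7: y = 9, result = [12, 16, 6, 8, 14]
After iteration 8: y = 8, result = [12, 16, 6, 8, 14, 8]
Loop ends.
len(result) = 6

Final answer: 6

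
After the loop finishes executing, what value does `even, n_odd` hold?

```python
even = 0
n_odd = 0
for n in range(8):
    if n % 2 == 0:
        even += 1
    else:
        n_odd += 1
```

Let's trace through this code step by step.

Initialize: even = 0
Initialize: n_odd = 0
Entering loop: for n in range(8):
After iteration 1: n = 0, even = 1, n_odd = 0
After iteration 2: n = 1, even = 1, n_odd = 1
After iteration 3: n = 2, even = 2, n_odd = 1
After iteration 4: n = 3, even = 2, n_odd = 2
After iteration 5: n = 4, even = 3, n_odd = 2
After iteration 6: n = 5, even = 3, n_odd = 3
After iteration 7: n = 6, even = 4, n_odd = 3
After iteration 8: n = 7, even = 4, n_odd = 4
Loop ends.

Final answer: 4, 4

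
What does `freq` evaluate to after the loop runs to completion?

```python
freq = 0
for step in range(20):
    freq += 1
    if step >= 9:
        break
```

Let's trace through this code step by step.

Initialize: freq = 0
Entering loop: for step in range(20):
After iteration 1: step = 0, freq = 1
After iteration 2: step = 1, freq = 2
After iteration 3: step = 2, freq = 3
After iteration 4: step = 3, freq = 4
After iteration 5: step = 4, freq = 5
After iteration 6: step = 5, freq = 6
After iteration 7: step = 6, freq = 7
After iteration 8: step = 7, freq = 8
After iteration 9: step = 8, freq = 9
After iteration 10: step = 9, freq = 10
Loop ends.

Final answer: 10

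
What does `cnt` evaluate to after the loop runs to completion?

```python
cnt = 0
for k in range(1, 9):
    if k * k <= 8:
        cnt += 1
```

Let's trace through this code step by step.

Initialize: cnt = 0
Entering loop: for k in range(1, 9):
After iteration 1: k = 1, cnt = 1
After iteration 2: k = 2, cnt = 2
After iteration 3: k = 3, cnt = 2
After iteration 4: k = 4, cnt = 2
After iteration 5: k = 5, cnt = 2
After iteration 6: k = 6, cnt = 2
After iteration 7: k = 7, cnt = 2
After iteration 8: k = 8, cnt = 2
Loop ends.

Final answer: 2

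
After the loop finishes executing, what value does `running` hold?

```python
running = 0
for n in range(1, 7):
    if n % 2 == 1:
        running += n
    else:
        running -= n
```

Let's trace through this code step by step.

Initialize: running = 0
Entering loop: for n in range(1, 7):
After iteration 1: n = 1, running = 1
After iteration 2: n = 2, running = -1
After iteration 3: n = 3, running = 2
After iteration 4: n = 4, running = -2
After iteration 5: n = 5, running = 3
After iteration 6: n = 6, running = -3
Loop ends.

Final answer: -3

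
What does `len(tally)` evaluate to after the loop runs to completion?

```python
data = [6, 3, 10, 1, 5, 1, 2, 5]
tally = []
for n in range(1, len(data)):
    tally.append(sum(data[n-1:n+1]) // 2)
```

Let's trace through this code step by step.

Initialize: data = [6, 3, 10, 1, 5, 1, 2, 5]
Initialize: tally = []
Entering loop: for n in range(1, len(data)):
After iteration 1: n = 1, tally = [4]
After iteration 2: n = 2, tally = [4, 6]
After iteration 3: n = 3, tally = [4, 6, 5]
After iteration 4: n = 4, tally = [4, 6, 5, 3]
After iteration 5: n = 5, tally = [4, 6, 5, 3, 3]
After iteration 6: n = 6, tally = [4, 6, 5, 3, 3, 1]
After iteration 7: n = 7, tally = [4, 6, 5, 3, 3, 1, 3]
Loop ends.
len(tally) = 7

Final answer: 7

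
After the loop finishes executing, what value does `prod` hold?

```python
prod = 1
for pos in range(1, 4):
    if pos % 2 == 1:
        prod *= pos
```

Let's trace through this code step by step.

Initialize: prod = 1
Entering loop: for pos in range(1, 4):
After iteration 1: pos = 1, prod = 1
After iteration 2: pos = 2, prod = 1
After iteration 3: pos = 3, prod = 3
Loop ends.

Final answer: 3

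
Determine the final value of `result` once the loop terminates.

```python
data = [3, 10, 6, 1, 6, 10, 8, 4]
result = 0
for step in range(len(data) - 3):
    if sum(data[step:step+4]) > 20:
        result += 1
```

Let's trace through this code step by step.

Initialize: data = [3, 10, 6, 1, 6, 10, 8, 4]
Initialize: result = 0
Entering loop: for step in range(len(data) - 3):
After iteration 1: step = 0, result = 0
After iteration 2: step = 1, result = 1
After iteration 3: step = 2, result = 2
After iteration 4: step = 3, result = 3
After iteration 5: step = 4, result = 4
Loop ends.

Final answer: 4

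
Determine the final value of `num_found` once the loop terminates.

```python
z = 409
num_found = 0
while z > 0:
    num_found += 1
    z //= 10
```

Let's trace through this code step by step.

Initialize: z = 409
Initialize: num_found = 0
Entering loop: while z > 0:
After iteration 1: z = 40, num_found = 1
After iteration 2: z = 4, num_found = 2
After iteration 3: z = 0, num_found = 3
Loop ends.

Final answer: 3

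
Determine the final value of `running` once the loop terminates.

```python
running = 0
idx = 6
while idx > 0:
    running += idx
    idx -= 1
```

Let's trace through this code step by step.

Initialize: running = 0
Initialize: idx = 6
Entering loop: while idx > 0:
After iteration 1: running = 6, idx = 5
After iteration 2: running = 11, idx = 4
After iteration 3: running = 15, idx = 3
After iteration 4: running = 18, idx = 2
After iteration 5: running = 20, idx = 1
After iteration 6: running = 21, idx = 0
Loop ends.

Final answer: 21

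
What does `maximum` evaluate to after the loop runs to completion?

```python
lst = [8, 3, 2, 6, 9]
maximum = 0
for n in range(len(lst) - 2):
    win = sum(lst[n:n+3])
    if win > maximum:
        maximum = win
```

Let's trace through this code step by step.

Initialize: lst = [8, 3, 2, 6, 9]
Initialize: maximum = 0
Entering loop: for n in range(len(lst) - 2):
After iteration 1: n = 0, maximum = 13, win = 13
After iteration 2: n = 1, maximum = 13, win = 11
After iteration 3: n = 2, maximum = 17, win = 17
Loop ends.

Final answer: 17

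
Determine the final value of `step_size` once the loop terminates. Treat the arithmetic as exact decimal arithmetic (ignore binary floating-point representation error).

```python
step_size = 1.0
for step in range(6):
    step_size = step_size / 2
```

Let's trace through this code step by step.

Initialize: step_size = 1.0
Entering loop: for step in range(6):
After iteration 1: step = 0, step_size = 0.5
After iteration 2: step = 1, step_size = 0.25
After iteration 3: step = 2, step_size = 0.125
After iteration 4: step = 3, step_size = 0.0625
After iteration 5: step = 4, step_size = 0.03125
After iteration 6: step = 5, step_size = 0.015625
Loop ends.

Final answer: 0.015625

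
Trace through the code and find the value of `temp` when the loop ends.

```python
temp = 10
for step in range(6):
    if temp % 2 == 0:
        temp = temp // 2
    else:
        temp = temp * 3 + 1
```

Let's trace through this code step by step.

Initialize: temp = 10
Entering loop: for step in range(6):
After iteration 1: step = 0, temp = 5
After iteration 2: step = 1, temp = 16
After iteration 3: step = 2, temp = 8
After iteration 4: step = 3, temp = 4
After iteration 5: step = 4, temp = 2
After iteration 6: step = 5, temp = 1
Loop ends.

Final answer: 1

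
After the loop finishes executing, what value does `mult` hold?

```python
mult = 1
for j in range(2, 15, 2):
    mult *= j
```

Let's trace through this code step by step.

Initialize: mult = 1
Entering loop: for j in range(2, 15, 2):
After iteration 1: j = 2, mult = 2
After iteration 2: j = 4, mult = 8
After iteration 3: j = 6, mult = 48
After iteration 4: j = 8, mult = 384
After iteration 5: j = 10, mult = 3840
After iteration 6: j = 12, mult = 46080
After iteration 7: j = 14, mult = 645120
Loop ends.

Final answer: 645120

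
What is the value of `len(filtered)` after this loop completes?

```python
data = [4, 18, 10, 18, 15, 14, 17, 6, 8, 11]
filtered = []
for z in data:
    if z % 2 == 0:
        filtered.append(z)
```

Let's trace through this code step by step.

Initialize: data = [4, 18, 10, 18, 15, 14, 17, 6, 8, 11]
Initialize: filtered = []
Entering loop: for z in data:
After iteration 1: z = 4, filtered = [4]
After iteration 2: z = 18, filtered = [4, 18]
After iteration 3: z = 10, filtered = [4, 18, 10]
After iteration 4: z = 18, filtered = [4, 18, 10, 18]
After iteration 5: z = 15, filtered = [4, 18, 10, 18]
After iteration 6: z = 14, filtered = [4, 18, 10, 18, 14]
After iteration 7: z = 17, filtered = [4, 18, 10, 18, 14]
After iteration 8: z = 6, filtered = [4, 18, 10, 18, 14, 6]
After iteration 9: z = 8, filtered = [4, 18, 10, 18, 14, 6, 8]
After iteration 10: z = 11, filtered = [4, 18, 10, 18, 14, 6, 8]
Loop ends.
len(filtered) = 7

Final answer: 7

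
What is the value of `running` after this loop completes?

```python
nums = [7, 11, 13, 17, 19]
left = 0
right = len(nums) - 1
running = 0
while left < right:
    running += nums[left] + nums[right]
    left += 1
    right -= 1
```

Let's trace through this code step by step.

Initialize: nums = [7, 11, 13, 17, 19]
Initialize: left = 0
Initialize: right = 4
Initialize: running = 0
Entering loop: while left < right:
After iteration 1: left = 1, right = 3, running = 26
After iteration 2: left = 2, right = 2, running = 54
Loop ends.

Final answer: 54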